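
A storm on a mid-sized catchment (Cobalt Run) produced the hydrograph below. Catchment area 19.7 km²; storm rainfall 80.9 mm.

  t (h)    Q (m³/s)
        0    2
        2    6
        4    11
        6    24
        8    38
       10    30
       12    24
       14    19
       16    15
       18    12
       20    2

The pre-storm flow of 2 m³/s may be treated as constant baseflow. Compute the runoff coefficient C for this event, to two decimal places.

ΣQ_DR = 161.0 m³/s; V = ΣQ_DR·Δt = 1.159 × 10^6 m³.
Runoff depth d = V / A = 58.84 mm.
C = d / P = 58.84 / 80.9 = 0.73.

C ≈ 0.73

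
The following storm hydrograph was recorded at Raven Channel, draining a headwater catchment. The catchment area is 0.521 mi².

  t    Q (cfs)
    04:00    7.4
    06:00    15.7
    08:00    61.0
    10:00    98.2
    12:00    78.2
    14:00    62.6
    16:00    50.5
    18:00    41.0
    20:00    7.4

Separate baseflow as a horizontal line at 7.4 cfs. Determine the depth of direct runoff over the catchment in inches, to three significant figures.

Direct runoff: 0.0, 8.3, 53.6, 90.8, 70.8, 55.2, 43.1, 33.6, 0.0 cfs; ΣQ_DR = 355.4 cfs.
V = ΣQ_DR · Δt = 355.4 × 7200 s = 2.559 × 10^6 ft³.
Over A = 0.521 mi², depth = V / A = 2.11 in.

d ≈ 2.11 in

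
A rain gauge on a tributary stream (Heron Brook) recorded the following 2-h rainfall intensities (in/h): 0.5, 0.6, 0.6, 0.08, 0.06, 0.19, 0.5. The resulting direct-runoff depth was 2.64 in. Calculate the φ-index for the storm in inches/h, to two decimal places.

φ ≈ 0.22 in/h

Only the 4 blocks with intensity above φ contribute runoff: 0.5, 0.6, 0.6, 0.5 in/h.
Σ(I−φ)·Δt = d  ⇒  (0.5+0.6+0.6+0.5 − 4φ)·2 = 2.64
φ = (2.200 − 2.64/2) / 4 = 0.22 in/h.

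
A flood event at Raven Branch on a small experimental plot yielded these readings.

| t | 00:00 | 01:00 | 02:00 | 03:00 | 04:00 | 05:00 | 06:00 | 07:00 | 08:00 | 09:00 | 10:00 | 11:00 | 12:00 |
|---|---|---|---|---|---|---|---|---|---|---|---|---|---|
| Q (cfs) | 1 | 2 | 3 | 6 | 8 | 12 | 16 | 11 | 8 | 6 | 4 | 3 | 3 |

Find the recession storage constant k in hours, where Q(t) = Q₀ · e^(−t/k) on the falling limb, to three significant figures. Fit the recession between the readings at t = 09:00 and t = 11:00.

k ≈ 2.89 h

On the falling limb, Q drops from 6 to 3 cfs between t = 09:00 and t = 11:00 (Δt = 2 h).
k = −Δt / ln(Q₂/Q₁) = −2 / ln(3/6) = 2.89 h.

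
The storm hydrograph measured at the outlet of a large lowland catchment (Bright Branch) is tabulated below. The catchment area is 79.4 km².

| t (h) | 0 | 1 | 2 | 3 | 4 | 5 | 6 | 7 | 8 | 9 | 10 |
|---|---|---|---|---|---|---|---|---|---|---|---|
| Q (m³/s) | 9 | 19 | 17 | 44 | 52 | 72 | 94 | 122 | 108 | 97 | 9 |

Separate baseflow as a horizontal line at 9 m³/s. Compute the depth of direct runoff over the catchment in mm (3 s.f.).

d ≈ 24.7 mm

Direct runoff: 0.0, 10.0, 8.0, 35.0, 43.0, 63.0, 85.0, 113.0, 99.0, 88.0, 0.0 m³/s; ΣQ_DR = 544.0 m³/s.
V = ΣQ_DR · Δt = 544.0 × 3600 s = 1.958 × 10^6 m³.
Over A = 79.4 km², depth = V / A = 24.7 mm.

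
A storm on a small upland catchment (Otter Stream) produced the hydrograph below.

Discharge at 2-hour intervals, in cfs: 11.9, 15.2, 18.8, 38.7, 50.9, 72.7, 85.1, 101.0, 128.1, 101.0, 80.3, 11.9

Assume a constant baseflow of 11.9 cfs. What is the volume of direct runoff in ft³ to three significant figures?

V ≈ 4.12 × 10^6 ft³

Direct-runoff ordinates (Q − Q_b): 0.0, 3.3, 6.9, 26.8, 39.0, 60.8, 73.2, 89.1, 116.2, 89.1, 68.4, 0.0 cfs.
ΣQ_DR = 572.8 cfs.
With Δt = 2 h = 7200 s, V = ΣQ_DR · Δt = 572.8 × 7200 = 4.12 × 10^6 ft³.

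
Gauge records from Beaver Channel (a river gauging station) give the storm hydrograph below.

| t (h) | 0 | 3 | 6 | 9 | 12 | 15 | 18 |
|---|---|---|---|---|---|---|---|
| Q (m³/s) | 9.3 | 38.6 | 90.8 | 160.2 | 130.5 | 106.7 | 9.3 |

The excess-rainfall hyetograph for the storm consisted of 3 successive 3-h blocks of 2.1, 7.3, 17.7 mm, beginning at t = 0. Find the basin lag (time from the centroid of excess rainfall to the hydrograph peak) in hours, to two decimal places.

t_L ≈ 2.77 h

Centroid of excess rainfall: t_c = Σ P_i·t̄_i / ΣP_i = 6.2269 h (block centres at 1.5, 4.5, 7.5 h).
Hydrograph peak occurs at t = 9 h, so basin lag t_L = 9 − 6.2269 = 2.77 h.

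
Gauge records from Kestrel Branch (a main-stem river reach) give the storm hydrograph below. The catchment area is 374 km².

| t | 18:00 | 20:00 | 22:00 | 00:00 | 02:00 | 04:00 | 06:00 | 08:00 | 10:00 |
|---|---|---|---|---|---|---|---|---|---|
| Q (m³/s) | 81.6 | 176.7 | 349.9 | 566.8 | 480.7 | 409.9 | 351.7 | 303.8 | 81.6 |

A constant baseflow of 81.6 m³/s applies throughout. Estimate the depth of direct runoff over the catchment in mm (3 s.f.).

Direct runoff: 0.0, 95.1, 268.3, 485.2, 399.1, 328.3, 270.1, 222.2, 0.0 m³/s; ΣQ_DR = 2068 m³/s.
V = ΣQ_DR · Δt = 2068 × 7200 s = 1.489 × 10^7 m³.
Over A = 374 km², depth = V / A = 39.8 mm.

d ≈ 39.8 mm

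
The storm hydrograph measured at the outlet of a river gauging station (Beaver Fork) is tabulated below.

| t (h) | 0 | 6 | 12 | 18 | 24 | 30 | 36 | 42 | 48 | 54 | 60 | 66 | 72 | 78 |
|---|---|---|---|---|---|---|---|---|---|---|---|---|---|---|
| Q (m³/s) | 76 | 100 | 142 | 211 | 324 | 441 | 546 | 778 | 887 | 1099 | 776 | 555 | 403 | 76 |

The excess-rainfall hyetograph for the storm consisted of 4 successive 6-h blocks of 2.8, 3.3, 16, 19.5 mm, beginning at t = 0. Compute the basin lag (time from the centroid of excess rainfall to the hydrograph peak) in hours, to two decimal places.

Centroid of excess rainfall: t_c = Σ P_i·t̄_i / ΣP_i = 16.5288 h (block centres at 3, 9, 15, 21 h).
Hydrograph peak occurs at t = 54 h, so basin lag t_L = 54 − 16.5288 = 37.47 h.

t_L ≈ 37.47 h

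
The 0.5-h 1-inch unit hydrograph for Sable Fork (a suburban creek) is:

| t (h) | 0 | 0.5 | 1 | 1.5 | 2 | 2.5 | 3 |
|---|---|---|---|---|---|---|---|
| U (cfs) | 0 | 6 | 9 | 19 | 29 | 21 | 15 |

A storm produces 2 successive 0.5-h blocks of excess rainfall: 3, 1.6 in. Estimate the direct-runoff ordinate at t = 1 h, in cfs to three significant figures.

By discrete convolution, Q_j = Σ (P_i / 1 in) · U_{j−i}.
At t = 1 h (j=2): Q = (3/1)·9 + (1.6/1)·6 = 36.6 cfs.

Q ≈ 36.6 cfs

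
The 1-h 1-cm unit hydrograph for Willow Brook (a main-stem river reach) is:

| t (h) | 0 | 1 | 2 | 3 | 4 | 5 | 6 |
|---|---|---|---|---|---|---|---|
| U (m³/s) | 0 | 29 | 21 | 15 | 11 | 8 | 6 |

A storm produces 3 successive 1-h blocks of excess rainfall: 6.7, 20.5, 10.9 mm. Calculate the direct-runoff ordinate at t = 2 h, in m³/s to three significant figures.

By discrete convolution, Q_j = Σ (P_i / 10 mm) · U_{j−i}.
At t = 2 h (j=2): Q = (6.7/10)·21 + (20.5/10)·29 + (10.9/10)·0 = 73.5 m³/s.

Q ≈ 73.5 m³/s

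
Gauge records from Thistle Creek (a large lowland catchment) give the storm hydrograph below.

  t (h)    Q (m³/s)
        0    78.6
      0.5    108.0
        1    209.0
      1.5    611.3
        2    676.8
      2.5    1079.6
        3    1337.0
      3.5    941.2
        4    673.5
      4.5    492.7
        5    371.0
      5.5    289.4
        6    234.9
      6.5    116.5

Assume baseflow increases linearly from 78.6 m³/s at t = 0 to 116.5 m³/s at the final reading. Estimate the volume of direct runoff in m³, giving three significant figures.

Direct-runoff ordinates (Q − Q_b): 0.00, 26.48, 124.57, 523.95, 586.54, 986.42, 1240.91, 842.19, 571.58, 387.86, 263.25, 178.73, 121.32, 0.00 m³/s.
ΣQ_DR = 5854 m³/s.
With Δt = 0.5 h = 1800 s, V = ΣQ_DR · Δt = 5854 × 1800 = 1.05 × 10^7 m³.

V ≈ 1.05 × 10^7 m³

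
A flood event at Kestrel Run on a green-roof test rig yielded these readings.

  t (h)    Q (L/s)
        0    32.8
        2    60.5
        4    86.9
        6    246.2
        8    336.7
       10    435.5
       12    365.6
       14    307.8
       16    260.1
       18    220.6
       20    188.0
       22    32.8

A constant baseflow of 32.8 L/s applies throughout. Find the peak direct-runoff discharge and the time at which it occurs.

Q_p = 402.7 L/s at t = 10 h

Subtracting baseflow gives direct-runoff ordinates: 0.0, 27.7, 54.1, 213.4, 303.9, 402.7, 332.8, 275.0, 227.3, 187.8, 155.2, 0.0 L/s.
The maximum is 402.7 L/s, occurring at the reading for t = 10 h.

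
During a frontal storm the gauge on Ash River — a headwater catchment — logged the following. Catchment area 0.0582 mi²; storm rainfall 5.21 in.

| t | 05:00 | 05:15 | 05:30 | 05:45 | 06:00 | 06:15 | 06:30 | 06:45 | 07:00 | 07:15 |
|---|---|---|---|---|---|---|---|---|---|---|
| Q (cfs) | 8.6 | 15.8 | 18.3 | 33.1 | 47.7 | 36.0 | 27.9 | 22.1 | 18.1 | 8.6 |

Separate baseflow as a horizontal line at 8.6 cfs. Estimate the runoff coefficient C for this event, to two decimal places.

ΣQ_DR = 150.2 cfs; V = ΣQ_DR·Δt = 1.352 × 10^5 ft³.
Runoff depth d = V / A = 0.9998 in.
C = d / P = 0.9998 / 5.21 = 0.19.

C ≈ 0.19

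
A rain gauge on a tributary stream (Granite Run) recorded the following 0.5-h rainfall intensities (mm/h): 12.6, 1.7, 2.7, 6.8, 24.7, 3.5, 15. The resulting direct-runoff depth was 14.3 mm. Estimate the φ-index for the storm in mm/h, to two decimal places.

Only the 3 blocks with intensity above φ contribute runoff: 12.6, 24.7, 15 mm/h.
Σ(I−φ)·Δt = d  ⇒  (12.6+24.7+15 − 3φ)·0.5 = 14.3
φ = (52.30 − 14.3/0.5) / 3 = 7.90 mm/h.

φ ≈ 7.90 mm/h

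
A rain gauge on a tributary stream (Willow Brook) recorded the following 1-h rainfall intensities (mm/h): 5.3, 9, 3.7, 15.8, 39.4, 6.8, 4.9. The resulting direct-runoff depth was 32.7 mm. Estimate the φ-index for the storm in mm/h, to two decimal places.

φ ≈ 11.25 mm/h

Only the 2 blocks with intensity above φ contribute runoff: 15.8, 39.4 mm/h.
Σ(I−φ)·Δt = d  ⇒  (15.8+39.4 − 2φ)·1 = 32.7
φ = (55.20 − 32.7/1) / 2 = 11.25 mm/h.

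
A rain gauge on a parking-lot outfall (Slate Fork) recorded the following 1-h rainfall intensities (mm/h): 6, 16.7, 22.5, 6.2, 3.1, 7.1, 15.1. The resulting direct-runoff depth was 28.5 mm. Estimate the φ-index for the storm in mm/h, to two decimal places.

φ ≈ 8.60 mm/h

Only the 3 blocks with intensity above φ contribute runoff: 16.7, 22.5, 15.1 mm/h.
Σ(I−φ)·Δt = d  ⇒  (16.7+22.5+15.1 − 3φ)·1 = 28.5
φ = (54.30 − 28.5/1) / 3 = 8.60 mm/h.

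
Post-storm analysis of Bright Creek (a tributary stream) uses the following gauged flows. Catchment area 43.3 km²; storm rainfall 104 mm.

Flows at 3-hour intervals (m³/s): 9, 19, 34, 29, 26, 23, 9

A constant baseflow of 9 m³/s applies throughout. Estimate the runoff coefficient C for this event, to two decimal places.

ΣQ_DR = 86.00 m³/s; V = ΣQ_DR·Δt = 9.288 × 10^5 m³.
Runoff depth d = V / A = 21.45 mm.
C = d / P = 21.45 / 104 = 0.21.

C ≈ 0.21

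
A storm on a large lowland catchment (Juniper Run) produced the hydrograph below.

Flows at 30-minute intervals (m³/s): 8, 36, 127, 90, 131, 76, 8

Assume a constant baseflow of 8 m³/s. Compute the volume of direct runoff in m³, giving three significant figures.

Direct-runoff ordinates (Q − Q_b): 0.0, 28.0, 119.0, 82.0, 123.0, 68.0, 0.0 m³/s.
ΣQ_DR = 420.0 m³/s.
With Δt = 0.5 h = 1800 s, V = ΣQ_DR · Δt = 420.0 × 1800 = 7.56 × 10^5 m³.

V ≈ 7.56 × 10^5 m³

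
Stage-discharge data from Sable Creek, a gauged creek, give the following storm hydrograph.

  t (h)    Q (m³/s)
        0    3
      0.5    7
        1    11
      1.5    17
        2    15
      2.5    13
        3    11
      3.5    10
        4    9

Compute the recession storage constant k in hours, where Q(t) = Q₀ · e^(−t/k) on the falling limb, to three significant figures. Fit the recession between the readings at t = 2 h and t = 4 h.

k ≈ 3.92 h

On the falling limb, Q drops from 15 to 9 m³/s between t = 2 h and t = 4 h (Δt = 2 h).
k = −Δt / ln(Q₂/Q₁) = −2 / ln(9/15) = 3.92 h.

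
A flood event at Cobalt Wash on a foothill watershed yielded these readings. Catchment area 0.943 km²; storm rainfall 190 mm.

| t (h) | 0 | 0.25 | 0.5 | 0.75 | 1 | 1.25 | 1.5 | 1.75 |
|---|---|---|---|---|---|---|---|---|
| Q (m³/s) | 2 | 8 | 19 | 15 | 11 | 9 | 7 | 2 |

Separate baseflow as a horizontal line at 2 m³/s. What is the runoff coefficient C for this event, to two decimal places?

ΣQ_DR = 57.00 m³/s; V = ΣQ_DR·Δt = 51300 m³.
Runoff depth d = V / A = 54.40 mm.
C = d / P = 54.40 / 190 = 0.29.

C ≈ 0.29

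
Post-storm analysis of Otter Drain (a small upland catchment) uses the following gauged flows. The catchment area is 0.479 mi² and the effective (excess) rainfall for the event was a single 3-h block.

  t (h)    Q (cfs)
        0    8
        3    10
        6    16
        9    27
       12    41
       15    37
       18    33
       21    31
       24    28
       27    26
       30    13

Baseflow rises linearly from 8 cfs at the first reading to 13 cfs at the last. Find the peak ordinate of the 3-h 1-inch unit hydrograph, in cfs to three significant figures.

Direct runoff: 0.00, 1.50, 7.00, 17.50, 31.00, 26.50, 22.00, 19.50, 16.00, 13.50, 0.00 cfs; ΣQ_DR = 154.5 cfs, peak = 31.00 cfs.
Runoff depth d = ΣQ_DR·Δt / A = 154.5 × 10800 / (0.479 mi²) = 1.499 in.
The 1-inch UH is the DRH scaled by (1 in)/d, so U_p = 31.00 × 1/1.499 = 20.7 cfs.

U_p ≈ 20.7 cfs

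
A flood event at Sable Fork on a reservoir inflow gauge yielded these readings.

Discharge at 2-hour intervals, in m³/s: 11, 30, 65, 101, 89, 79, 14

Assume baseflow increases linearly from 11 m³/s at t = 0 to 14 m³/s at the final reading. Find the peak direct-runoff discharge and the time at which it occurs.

Subtracting baseflow gives direct-runoff ordinates: 0.00, 18.50, 53.00, 88.50, 76.00, 65.50, 0.00 m³/s.
The maximum is 88.50 m³/s, occurring at the reading for t = 6 h.

Q_p = 88.50 m³/s at t = 6 h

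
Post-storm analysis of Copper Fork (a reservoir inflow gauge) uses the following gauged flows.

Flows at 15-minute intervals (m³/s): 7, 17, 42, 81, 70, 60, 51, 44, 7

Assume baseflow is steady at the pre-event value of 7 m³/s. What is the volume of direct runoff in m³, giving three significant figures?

V ≈ 2.84 × 10^5 m³

Direct-runoff ordinates (Q − Q_b): 0.0, 10.0, 35.0, 74.0, 63.0, 53.0, 44.0, 37.0, 0.0 m³/s.
ΣQ_DR = 316.0 m³/s.
With Δt = 0.25 h = 900 s, V = ΣQ_DR · Δt = 316.0 × 900 = 2.84 × 10^5 m³.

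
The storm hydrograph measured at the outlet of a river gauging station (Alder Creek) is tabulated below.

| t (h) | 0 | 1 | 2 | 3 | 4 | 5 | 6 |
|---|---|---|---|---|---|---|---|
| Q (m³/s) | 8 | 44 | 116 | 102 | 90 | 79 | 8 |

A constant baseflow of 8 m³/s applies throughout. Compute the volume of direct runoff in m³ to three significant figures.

Direct-runoff ordinates (Q − Q_b): 0.0, 36.0, 108.0, 94.0, 82.0, 71.0, 0.0 m³/s.
ΣQ_DR = 391.0 m³/s.
With Δt = 1 h = 3600 s, V = ΣQ_DR · Δt = 391.0 × 3600 = 1.41 × 10^6 m³.

V ≈ 1.41 × 10^6 m³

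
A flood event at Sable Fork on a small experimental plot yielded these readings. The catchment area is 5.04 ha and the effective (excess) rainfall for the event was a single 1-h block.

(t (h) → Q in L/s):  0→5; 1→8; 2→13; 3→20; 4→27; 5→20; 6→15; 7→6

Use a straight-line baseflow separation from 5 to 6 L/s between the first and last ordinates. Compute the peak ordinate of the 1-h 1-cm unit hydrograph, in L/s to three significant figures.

Direct runoff: 0.00, 2.86, 7.71, 14.57, 21.43, 14.29, 9.14, 0.00 L/s; ΣQ_DR = 70.00 L/s, peak = 21.43 L/s.
Runoff depth d = ΣQ_DR·Δt / A = 70.00 × 3600 / (5.04 ha) = 5.000 mm.
The 1-cm UH is the DRH scaled by (10 mm)/d, so U_p = 21.43 × 10/5.000 = 42.9 L/s.

U_p ≈ 42.9 L/s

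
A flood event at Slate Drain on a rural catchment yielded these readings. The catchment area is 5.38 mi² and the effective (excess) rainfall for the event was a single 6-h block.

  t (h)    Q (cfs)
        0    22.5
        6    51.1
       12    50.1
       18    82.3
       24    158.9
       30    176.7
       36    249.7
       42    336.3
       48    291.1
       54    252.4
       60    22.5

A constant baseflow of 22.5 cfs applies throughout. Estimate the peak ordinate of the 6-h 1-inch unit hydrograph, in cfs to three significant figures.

U_p ≈ 126 cfs

Direct runoff: 0.0, 28.6, 27.6, 59.8, 136.4, 154.2, 227.2, 313.8, 268.6, 229.9, 0.0 cfs; ΣQ_DR = 1446 cfs, peak = 313.8 cfs.
Runoff depth d = ΣQ_DR·Δt / A = 1446 × 21600 / (5.38 mi²) = 2.499 in.
The 1-inch UH is the DRH scaled by (1 in)/d, so U_p = 313.8 × 1/2.499 = 126 cfs.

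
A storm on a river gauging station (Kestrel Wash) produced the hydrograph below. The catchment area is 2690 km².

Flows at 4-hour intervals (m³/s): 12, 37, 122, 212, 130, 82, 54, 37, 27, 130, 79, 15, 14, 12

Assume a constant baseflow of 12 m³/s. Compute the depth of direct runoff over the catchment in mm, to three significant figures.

Direct runoff: 0.0, 25.0, 110.0, 200.0, 118.0, 70.0, 42.0, 25.0, 15.0, 118.0, 67.0, 3.0, 2.0, 0.0 m³/s; ΣQ_DR = 795.0 m³/s.
V = ΣQ_DR · Δt = 795.0 × 14400 s = 1.145 × 10^7 m³.
Over A = 2690 km², depth = V / A = 4.26 mm.

d ≈ 4.26 mm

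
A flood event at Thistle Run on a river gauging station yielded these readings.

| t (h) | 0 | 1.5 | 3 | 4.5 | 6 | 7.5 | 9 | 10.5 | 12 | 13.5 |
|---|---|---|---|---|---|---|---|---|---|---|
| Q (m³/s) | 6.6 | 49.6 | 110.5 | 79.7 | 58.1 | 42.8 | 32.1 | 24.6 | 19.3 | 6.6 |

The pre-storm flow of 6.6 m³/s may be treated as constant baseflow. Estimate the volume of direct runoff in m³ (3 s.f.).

V ≈ 1.97 × 10^6 m³

Direct-runoff ordinates (Q − Q_b): 0.0, 43.0, 103.9, 73.1, 51.5, 36.2, 25.5, 18.0, 12.7, 0.0 m³/s.
ΣQ_DR = 363.9 m³/s.
With Δt = 1.5 h = 5400 s, V = ΣQ_DR · Δt = 363.9 × 5400 = 1.97 × 10^6 m³.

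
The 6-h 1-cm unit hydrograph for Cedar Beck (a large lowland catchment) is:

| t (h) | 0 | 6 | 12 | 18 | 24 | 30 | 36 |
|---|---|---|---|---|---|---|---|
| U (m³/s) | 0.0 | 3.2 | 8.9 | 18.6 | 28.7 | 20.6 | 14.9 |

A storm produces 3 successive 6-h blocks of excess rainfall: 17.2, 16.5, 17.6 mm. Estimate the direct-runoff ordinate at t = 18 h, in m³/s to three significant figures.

By discrete convolution, Q_j = Σ (P_i / 10 mm) · U_{j−i}.
At t = 18 h (j=3): Q = (17.2/10)·18.6 + (16.5/10)·8.9 + (17.6/10)·3.2 = 52.3 m³/s.

Q ≈ 52.3 m³/s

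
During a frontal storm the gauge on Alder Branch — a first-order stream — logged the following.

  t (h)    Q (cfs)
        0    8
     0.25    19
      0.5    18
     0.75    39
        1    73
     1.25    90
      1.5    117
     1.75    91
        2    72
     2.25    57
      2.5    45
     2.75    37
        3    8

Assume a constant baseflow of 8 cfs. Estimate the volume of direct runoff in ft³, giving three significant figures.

Direct-runoff ordinates (Q − Q_b): 0.0, 11.0, 10.0, 31.0, 65.0, 82.0, 109.0, 83.0, 64.0, 49.0, 37.0, 29.0, 0.0 cfs.
ΣQ_DR = 570.0 cfs.
With Δt = 0.25 h = 900 s, V = ΣQ_DR · Δt = 570.0 × 900 = 5.13 × 10^5 ft³.

V ≈ 5.13 × 10^5 ft³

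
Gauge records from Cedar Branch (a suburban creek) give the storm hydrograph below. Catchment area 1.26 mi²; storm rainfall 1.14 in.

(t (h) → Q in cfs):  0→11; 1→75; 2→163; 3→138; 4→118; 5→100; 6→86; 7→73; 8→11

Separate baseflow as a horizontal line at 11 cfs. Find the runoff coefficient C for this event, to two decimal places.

C ≈ 0.73

ΣQ_DR = 676.0 cfs; V = ΣQ_DR·Δt = 2.434 × 10^6 ft³.
Runoff depth d = V / A = 0.8314 in.
C = d / P = 0.8314 / 1.14 = 0.73.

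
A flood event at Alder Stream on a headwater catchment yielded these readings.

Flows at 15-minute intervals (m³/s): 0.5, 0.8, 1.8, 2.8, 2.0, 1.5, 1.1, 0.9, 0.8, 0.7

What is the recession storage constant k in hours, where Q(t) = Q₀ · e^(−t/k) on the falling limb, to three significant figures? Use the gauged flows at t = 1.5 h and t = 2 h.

On the falling limb, Q drops from 1.1 to 0.8 m³/s between t = 1.5 h and t = 2 h (Δt = 0.5 h).
k = −Δt / ln(Q₂/Q₁) = −0.5 / ln(0.8/1.1) = 1.57 h.

k ≈ 1.57 h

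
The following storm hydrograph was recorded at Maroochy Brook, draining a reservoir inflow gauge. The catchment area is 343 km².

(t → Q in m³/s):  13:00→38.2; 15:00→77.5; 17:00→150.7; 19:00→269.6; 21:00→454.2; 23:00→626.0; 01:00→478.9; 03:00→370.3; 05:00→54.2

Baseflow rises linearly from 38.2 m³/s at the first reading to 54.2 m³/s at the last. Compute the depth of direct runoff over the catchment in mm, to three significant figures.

d ≈ 44.2 mm

Direct runoff: 0.00, 37.30, 108.50, 225.40, 408.00, 577.80, 428.70, 318.10, 0.00 m³/s; ΣQ_DR = 2104 m³/s.
V = ΣQ_DR · Δt = 2104 × 7200 s = 1.515 × 10^7 m³.
Over A = 343 km², depth = V / A = 44.2 mm.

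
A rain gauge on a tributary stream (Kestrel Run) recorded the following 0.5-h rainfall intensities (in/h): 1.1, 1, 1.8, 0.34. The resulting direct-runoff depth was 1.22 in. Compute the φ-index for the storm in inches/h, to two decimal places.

φ ≈ 0.49 in/h

Only the 3 blocks with intensity above φ contribute runoff: 1.1, 1, 1.8 in/h.
Σ(I−φ)·Δt = d  ⇒  (1.1+1+1.8 − 3φ)·0.5 = 1.22
φ = (3.900 − 1.22/0.5) / 3 = 0.49 in/h.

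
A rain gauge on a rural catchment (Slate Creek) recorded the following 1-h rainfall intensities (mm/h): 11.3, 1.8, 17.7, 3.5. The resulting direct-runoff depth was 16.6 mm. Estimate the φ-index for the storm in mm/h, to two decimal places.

φ ≈ 6.20 mm/h

Only the 2 blocks with intensity above φ contribute runoff: 11.3, 17.7 mm/h.
Σ(I−φ)·Δt = d  ⇒  (11.3+17.7 − 2φ)·1 = 16.6
φ = (29.00 − 16.6/1) / 2 = 6.20 mm/h.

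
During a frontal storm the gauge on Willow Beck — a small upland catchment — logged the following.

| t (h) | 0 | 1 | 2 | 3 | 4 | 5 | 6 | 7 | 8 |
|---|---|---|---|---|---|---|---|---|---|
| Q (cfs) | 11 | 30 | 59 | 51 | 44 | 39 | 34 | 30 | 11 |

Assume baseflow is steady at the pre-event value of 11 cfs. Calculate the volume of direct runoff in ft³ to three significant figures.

Direct-runoff ordinates (Q − Q_b): 0.0, 19.0, 48.0, 40.0, 33.0, 28.0, 23.0, 19.0, 0.0 cfs.
ΣQ_DR = 210.0 cfs.
With Δt = 1 h = 3600 s, V = ΣQ_DR · Δt = 210.0 × 3600 = 7.56 × 10^5 ft³.

V ≈ 7.56 × 10^5 ft³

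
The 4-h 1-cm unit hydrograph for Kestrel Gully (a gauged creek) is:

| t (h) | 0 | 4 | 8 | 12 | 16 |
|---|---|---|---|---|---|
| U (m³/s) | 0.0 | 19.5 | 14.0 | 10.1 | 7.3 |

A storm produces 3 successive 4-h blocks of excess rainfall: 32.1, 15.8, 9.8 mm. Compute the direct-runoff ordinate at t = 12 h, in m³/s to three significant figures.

Q ≈ 73.7 m³/s

By discrete convolution, Q_j = Σ (P_i / 10 mm) · U_{j−i}.
At t = 12 h (j=3): Q = (32.1/10)·10.1 + (15.8/10)·14.0 + (9.8/10)·19.5 = 73.7 m³/s.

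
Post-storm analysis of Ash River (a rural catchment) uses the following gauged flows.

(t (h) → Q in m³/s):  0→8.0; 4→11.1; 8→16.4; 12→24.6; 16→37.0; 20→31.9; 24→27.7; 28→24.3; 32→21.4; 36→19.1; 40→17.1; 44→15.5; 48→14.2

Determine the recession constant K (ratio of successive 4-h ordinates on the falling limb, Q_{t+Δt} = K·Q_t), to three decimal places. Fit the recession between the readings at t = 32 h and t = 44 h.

K ≈ 0.898

Using the recession-limb readings at t = 32 h and t = 44 h: Q falls from 21.4 to 15.5 m³/s over 3 intervals.
K = (Q₂/Q₁)^(1/3) = (15.5/21.4)^(1/3) = 0.898.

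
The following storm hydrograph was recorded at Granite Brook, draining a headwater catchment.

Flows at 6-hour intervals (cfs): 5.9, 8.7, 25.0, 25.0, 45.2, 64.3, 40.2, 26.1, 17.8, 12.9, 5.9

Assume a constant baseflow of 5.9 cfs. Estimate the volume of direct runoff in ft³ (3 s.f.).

Direct-runoff ordinates (Q − Q_b): 0.0, 2.8, 19.1, 19.1, 39.3, 58.4, 34.3, 20.2, 11.9, 7.0, 0.0 cfs.
ΣQ_DR = 212.1 cfs.
With Δt = 6 h = 21600 s, V = ΣQ_DR · Δt = 212.1 × 21600 = 4.58 × 10^6 ft³.

V ≈ 4.58 × 10^6 ft³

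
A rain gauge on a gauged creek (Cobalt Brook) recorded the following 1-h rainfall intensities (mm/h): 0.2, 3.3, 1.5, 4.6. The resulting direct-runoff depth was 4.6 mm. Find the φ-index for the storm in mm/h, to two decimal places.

φ ≈ 1.65 mm/h

Only the 2 blocks with intensity above φ contribute runoff: 3.3, 4.6 mm/h.
Σ(I−φ)·Δt = d  ⇒  (3.3+4.6 − 2φ)·1 = 4.6
φ = (7.900 − 4.6/1) / 2 = 1.65 mm/h.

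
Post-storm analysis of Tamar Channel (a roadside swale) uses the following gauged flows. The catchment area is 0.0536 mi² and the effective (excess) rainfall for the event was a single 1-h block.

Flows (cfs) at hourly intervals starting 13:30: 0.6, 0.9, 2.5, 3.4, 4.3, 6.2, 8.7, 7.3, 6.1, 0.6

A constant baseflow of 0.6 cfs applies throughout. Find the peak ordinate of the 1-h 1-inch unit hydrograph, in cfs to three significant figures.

U_p ≈ 8.10 cfs

Direct runoff: 0.0, 0.3, 1.9, 2.8, 3.7, 5.6, 8.1, 6.7, 5.5, 0.0 cfs; ΣQ_DR = 34.60 cfs, peak = 8.1 cfs.
Runoff depth d = ΣQ_DR·Δt / A = 34.60 × 3600 / (0.0536 mi²) = 1.000 in.
The 1-inch UH is the DRH scaled by (1 in)/d, so U_p = 8.1 × 1/1.000 = 8.10 cfs.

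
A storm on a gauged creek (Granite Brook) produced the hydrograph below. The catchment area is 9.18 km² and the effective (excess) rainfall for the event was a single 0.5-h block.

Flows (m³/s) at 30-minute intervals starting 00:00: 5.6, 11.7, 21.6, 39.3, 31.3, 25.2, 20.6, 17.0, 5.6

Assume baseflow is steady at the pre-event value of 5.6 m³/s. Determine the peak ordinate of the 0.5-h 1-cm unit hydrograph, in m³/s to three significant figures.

Direct runoff: 0.0, 6.1, 16.0, 33.7, 25.7, 19.6, 15.0, 11.4, 0.0 m³/s; ΣQ_DR = 127.5 m³/s, peak = 33.7 m³/s.
Runoff depth d = ΣQ_DR·Δt / A = 127.5 × 1800 / (9.18 km²) = 25.00 mm.
The 1-cm UH is the DRH scaled by (10 mm)/d, so U_p = 33.7 × 10/25.00 = 13.5 m³/s.

U_p ≈ 13.5 m³/s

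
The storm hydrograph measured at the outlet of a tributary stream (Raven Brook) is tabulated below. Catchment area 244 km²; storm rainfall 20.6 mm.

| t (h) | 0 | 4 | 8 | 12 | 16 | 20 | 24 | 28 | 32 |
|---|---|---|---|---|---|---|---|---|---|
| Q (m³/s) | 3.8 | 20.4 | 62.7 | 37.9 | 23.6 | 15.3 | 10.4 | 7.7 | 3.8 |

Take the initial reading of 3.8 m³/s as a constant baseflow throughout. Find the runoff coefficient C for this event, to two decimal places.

ΣQ_DR = 151.4 m³/s; V = ΣQ_DR·Δt = 2.180 × 10^6 m³.
Runoff depth d = V / A = 8.935 mm.
C = d / P = 8.935 / 20.6 = 0.43.

C ≈ 0.43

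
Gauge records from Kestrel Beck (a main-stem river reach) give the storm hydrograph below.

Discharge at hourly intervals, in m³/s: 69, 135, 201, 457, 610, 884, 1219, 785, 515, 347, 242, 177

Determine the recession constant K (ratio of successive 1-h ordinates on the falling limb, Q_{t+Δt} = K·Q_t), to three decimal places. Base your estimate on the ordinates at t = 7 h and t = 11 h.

K ≈ 0.689

Using the recession-limb readings at t = 7 h and t = 11 h: Q falls from 785 to 177 m³/s over 4 intervals.
K = (Q₂/Q₁)^(1/4) = (177/785)^(1/4) = 0.689.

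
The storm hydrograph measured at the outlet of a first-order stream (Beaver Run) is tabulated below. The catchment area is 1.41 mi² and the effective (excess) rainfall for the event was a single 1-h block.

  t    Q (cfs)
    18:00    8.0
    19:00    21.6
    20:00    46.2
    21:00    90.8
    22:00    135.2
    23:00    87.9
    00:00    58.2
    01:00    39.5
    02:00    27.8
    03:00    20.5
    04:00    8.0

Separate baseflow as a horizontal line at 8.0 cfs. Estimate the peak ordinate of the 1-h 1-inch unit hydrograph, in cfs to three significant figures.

U_p ≈ 254 cfs

Direct runoff: 0.0, 13.6, 38.2, 82.8, 127.2, 79.9, 50.2, 31.5, 19.8, 12.5, 0.0 cfs; ΣQ_DR = 455.7 cfs, peak = 127.2 cfs.
Runoff depth d = ΣQ_DR·Δt / A = 455.7 × 3600 / (1.41 mi²) = 0.5008 in.
The 1-inch UH is the DRH scaled by (1 in)/d, so U_p = 127.2 × 1/0.5008 = 254 cfs.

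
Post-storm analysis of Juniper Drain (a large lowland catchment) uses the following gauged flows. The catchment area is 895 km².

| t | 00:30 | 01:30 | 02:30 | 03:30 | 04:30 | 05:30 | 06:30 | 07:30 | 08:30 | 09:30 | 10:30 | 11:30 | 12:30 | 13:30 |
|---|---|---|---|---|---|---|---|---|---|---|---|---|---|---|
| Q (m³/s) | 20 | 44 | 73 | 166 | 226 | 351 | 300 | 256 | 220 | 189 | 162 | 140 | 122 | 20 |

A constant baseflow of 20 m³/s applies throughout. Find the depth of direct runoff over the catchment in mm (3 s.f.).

Direct runoff: 0.0, 24.0, 53.0, 146.0, 206.0, 331.0, 280.0, 236.0, 200.0, 169.0, 142.0, 120.0, 102.0, 0.0 m³/s; ΣQ_DR = 2009 m³/s.
V = ΣQ_DR · Δt = 2009 × 3600 s = 7.232 × 10^6 m³.
Over A = 895 km², depth = V / A = 8.08 mm.

d ≈ 8.08 mm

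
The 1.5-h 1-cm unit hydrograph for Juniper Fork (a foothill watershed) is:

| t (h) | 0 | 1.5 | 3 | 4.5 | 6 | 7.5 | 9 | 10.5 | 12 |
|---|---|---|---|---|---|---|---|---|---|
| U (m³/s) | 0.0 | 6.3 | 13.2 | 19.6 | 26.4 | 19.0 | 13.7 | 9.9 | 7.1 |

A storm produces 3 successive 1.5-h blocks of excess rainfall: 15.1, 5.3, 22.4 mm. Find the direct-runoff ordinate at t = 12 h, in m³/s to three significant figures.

By discrete convolution, Q_j = Σ (P_i / 10 mm) · U_{j−i}.
At t = 12 h (j=8): Q = (15.1/10)·7.1 + (5.3/10)·9.9 + (22.4/10)·13.7 = 46.7 m³/s.

Q ≈ 46.7 m³/s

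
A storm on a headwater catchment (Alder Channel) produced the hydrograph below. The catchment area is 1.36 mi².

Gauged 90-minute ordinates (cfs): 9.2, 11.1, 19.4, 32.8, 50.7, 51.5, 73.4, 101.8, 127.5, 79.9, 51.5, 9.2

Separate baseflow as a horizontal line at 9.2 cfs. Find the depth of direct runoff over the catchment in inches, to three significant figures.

Direct runoff: 0.0, 1.9, 10.2, 23.6, 41.5, 42.3, 64.2, 92.6, 118.3, 70.7, 42.3, 0.0 cfs; ΣQ_DR = 507.6 cfs.
V = ΣQ_DR · Δt = 507.6 × 5400 s = 2.741 × 10^6 ft³.
Over A = 1.36 mi², depth = V / A = 0.868 in.

d ≈ 0.868 in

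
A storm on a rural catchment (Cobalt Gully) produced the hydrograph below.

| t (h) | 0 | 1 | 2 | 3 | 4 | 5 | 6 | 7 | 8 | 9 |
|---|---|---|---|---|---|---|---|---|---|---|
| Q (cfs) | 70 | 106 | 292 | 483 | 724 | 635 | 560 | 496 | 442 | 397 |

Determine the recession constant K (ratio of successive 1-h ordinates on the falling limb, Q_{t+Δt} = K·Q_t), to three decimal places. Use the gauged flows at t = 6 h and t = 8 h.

Using the recession-limb readings at t = 6 h and t = 8 h: Q falls from 560 to 442 cfs over 2 intervals.
K = (Q₂/Q₁)^(1/2) = (442/560)^(1/2) = 0.888.

K ≈ 0.888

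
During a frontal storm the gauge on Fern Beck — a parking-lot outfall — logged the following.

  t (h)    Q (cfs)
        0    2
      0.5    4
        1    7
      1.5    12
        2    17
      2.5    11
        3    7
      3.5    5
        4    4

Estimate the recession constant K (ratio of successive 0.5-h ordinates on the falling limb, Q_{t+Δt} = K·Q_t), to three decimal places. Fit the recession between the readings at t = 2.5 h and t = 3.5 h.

K ≈ 0.674

Using the recession-limb readings at t = 2.5 h and t = 3.5 h: Q falls from 11 to 5 cfs over 2 intervals.
K = (Q₂/Q₁)^(1/2) = (5/11)^(1/2) = 0.674.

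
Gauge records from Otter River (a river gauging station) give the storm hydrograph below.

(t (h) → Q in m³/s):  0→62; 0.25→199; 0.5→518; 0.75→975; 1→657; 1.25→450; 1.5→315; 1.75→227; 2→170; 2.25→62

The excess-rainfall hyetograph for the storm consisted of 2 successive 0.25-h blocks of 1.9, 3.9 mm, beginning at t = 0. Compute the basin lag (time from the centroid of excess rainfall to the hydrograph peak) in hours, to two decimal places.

t_L ≈ 0.46 h

Centroid of excess rainfall: t_c = Σ P_i·t̄_i / ΣP_i = 0.2931 h (block centres at 0.125, 0.375 h).
Hydrograph peak occurs at t = 0.75 h, so basin lag t_L = 0.75 − 0.2931 = 0.46 h.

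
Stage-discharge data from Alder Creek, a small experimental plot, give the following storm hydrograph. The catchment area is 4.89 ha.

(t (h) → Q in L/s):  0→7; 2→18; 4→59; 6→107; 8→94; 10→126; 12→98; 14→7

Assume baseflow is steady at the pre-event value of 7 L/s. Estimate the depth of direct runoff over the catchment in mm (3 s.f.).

d ≈ 67.7 mm

Direct runoff: 0.0, 11.0, 52.0, 100.0, 87.0, 119.0, 91.0, 0.0 L/s; ΣQ_DR = 460.0 L/s.
V = ΣQ_DR · Δt = 460.0 × 7200 s = 3.312 × 10^6 L.
Over A = 4.89 ha, depth = V / A = 67.7 mm.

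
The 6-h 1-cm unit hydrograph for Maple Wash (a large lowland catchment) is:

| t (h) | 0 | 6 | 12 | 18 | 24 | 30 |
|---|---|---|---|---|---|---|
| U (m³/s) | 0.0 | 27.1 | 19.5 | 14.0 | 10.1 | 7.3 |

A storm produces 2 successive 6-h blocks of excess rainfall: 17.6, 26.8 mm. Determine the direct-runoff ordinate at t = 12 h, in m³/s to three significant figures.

Q ≈ 107 m³/s

By discrete convolution, Q_j = Σ (P_i / 10 mm) · U_{j−i}.
At t = 12 h (j=2): Q = (17.6/10)·19.5 + (26.8/10)·27.1 = 107 m³/s.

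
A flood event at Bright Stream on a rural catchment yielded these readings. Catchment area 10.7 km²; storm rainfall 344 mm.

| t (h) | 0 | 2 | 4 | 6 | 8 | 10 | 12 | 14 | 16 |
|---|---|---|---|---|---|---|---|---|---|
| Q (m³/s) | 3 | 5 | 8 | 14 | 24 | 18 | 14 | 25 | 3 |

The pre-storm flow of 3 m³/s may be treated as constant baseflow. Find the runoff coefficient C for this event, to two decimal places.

ΣQ_DR = 87.00 m³/s; V = ΣQ_DR·Δt = 6.264 × 10^5 m³.
Runoff depth d = V / A = 58.54 mm.
C = d / P = 58.54 / 344 = 0.17.

C ≈ 0.17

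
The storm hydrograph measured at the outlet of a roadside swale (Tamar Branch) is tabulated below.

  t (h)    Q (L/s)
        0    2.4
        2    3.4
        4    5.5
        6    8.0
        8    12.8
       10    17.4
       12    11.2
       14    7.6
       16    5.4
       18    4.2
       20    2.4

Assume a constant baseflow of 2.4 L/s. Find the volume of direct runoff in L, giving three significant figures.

V ≈ 3.88 × 10^5 L

Direct-runoff ordinates (Q − Q_b): 0.0, 1.0, 3.1, 5.6, 10.4, 15.0, 8.8, 5.2, 3.0, 1.8, 0.0 L/s.
ΣQ_DR = 53.90 L/s.
With Δt = 2 h = 7200 s, V = ΣQ_DR · Δt = 53.90 × 7200 = 3.88 × 10^5 L.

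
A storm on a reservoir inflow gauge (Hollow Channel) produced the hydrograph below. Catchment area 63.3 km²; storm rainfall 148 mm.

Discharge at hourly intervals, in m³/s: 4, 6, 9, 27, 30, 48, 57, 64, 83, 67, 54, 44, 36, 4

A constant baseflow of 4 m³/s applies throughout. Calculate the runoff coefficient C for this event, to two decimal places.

ΣQ_DR = 477.0 m³/s; V = ΣQ_DR·Δt = 1.717 × 10^6 m³.
Runoff depth d = V / A = 27.13 mm.
C = d / P = 27.13 / 148 = 0.18.

C ≈ 0.18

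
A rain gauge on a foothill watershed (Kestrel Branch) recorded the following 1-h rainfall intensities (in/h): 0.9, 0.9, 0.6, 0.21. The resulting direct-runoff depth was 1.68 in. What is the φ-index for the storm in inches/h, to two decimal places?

Only the 3 blocks with intensity above φ contribute runoff: 0.9, 0.9, 0.6 in/h.
Σ(I−φ)·Δt = d  ⇒  (0.9+0.9+0.6 − 3φ)·1 = 1.68
φ = (2.400 − 1.68/1) / 3 = 0.24 in/h.

φ ≈ 0.24 in/h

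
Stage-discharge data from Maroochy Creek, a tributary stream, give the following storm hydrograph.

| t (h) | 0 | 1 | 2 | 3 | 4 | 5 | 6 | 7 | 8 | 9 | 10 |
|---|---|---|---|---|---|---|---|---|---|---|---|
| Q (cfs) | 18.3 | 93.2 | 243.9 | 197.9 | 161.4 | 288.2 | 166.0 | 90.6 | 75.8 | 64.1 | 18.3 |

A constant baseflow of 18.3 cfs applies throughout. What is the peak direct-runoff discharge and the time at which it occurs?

Q_p = 269.9 cfs at t = 5 h

Subtracting baseflow gives direct-runoff ordinates: 0.0, 74.9, 225.6, 179.6, 143.1, 269.9, 147.7, 72.3, 57.5, 45.8, 0.0 cfs.
The maximum is 269.9 cfs, occurring at the reading for t = 5 h.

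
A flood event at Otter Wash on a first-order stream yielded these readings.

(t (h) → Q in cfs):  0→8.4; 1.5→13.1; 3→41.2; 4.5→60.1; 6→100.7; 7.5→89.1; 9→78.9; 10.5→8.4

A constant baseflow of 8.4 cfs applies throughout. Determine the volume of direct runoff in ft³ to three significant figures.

Direct-runoff ordinates (Q − Q_b): 0.0, 4.7, 32.8, 51.7, 92.3, 80.7, 70.5, 0.0 cfs.
ΣQ_DR = 332.7 cfs.
With Δt = 1.5 h = 5400 s, V = ΣQ_DR · Δt = 332.7 × 5400 = 1.80 × 10^6 ft³.

V ≈ 1.80 × 10^6 ft³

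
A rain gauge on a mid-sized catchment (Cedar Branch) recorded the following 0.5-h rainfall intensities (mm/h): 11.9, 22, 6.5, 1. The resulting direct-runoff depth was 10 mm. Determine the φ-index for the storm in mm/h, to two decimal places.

φ ≈ 6.95 mm/h

Only the 2 blocks with intensity above φ contribute runoff: 11.9, 22 mm/h.
Σ(I−φ)·Δt = d  ⇒  (11.9+22 − 2φ)·0.5 = 10
φ = (33.90 − 10/0.5) / 2 = 6.95 mm/h.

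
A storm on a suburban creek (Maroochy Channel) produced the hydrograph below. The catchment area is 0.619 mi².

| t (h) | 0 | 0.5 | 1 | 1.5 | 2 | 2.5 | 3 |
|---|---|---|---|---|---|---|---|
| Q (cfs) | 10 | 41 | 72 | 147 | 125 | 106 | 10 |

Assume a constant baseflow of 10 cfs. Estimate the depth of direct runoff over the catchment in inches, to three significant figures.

d ≈ 0.552 in

Direct runoff: 0.0, 31.0, 62.0, 137.0, 115.0, 96.0, 0.0 cfs; ΣQ_DR = 441.0 cfs.
V = ΣQ_DR · Δt = 441.0 × 1800 s = 7.938 × 10^5 ft³.
Over A = 0.619 mi², depth = V / A = 0.552 in.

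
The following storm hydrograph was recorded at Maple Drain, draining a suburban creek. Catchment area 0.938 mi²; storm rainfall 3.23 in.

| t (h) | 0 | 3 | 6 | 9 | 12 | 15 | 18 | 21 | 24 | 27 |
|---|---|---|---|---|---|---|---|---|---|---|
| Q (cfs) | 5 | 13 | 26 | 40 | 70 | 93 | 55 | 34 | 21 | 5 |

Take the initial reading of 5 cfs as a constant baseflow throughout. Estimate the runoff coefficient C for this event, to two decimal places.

ΣQ_DR = 312.0 cfs; V = ΣQ_DR·Δt = 3.370 × 10^6 ft³.
Runoff depth d = V / A = 1.546 in.
C = d / P = 1.546 / 3.23 = 0.48.

C ≈ 0.48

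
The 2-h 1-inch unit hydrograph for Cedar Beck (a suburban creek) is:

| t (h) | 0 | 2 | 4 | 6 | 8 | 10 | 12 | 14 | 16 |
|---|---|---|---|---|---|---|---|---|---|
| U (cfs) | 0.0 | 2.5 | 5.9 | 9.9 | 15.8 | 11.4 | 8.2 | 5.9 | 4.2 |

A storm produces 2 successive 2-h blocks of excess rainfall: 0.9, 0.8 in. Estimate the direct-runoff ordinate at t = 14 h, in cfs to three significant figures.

By discrete convolution, Q_j = Σ (P_i / 1 in) · U_{j−i}.
At t = 14 h (j=7): Q = (0.9/1)·5.9 + (0.8/1)·8.2 = 11.9 cfs.

Q ≈ 11.9 cfs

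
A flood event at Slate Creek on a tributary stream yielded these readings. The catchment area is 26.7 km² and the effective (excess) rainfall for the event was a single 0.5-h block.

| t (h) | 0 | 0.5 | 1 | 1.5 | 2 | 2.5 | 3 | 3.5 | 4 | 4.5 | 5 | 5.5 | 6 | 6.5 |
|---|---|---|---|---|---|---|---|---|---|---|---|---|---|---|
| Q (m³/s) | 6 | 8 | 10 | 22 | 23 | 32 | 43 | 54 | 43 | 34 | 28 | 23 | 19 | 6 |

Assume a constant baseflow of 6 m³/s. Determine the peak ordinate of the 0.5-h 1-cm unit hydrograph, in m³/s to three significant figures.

Direct runoff: 0.0, 2.0, 4.0, 16.0, 17.0, 26.0, 37.0, 48.0, 37.0, 28.0, 22.0, 17.0, 13.0, 0.0 m³/s; ΣQ_DR = 267.0 m³/s, peak = 48.0 m³/s.
Runoff depth d = ΣQ_DR·Δt / A = 267.0 × 1800 / (26.7 km²) = 18.00 mm.
The 1-cm UH is the DRH scaled by (10 mm)/d, so U_p = 48.0 × 10/18.00 = 26.7 m³/s.

U_p ≈ 26.7 m³/s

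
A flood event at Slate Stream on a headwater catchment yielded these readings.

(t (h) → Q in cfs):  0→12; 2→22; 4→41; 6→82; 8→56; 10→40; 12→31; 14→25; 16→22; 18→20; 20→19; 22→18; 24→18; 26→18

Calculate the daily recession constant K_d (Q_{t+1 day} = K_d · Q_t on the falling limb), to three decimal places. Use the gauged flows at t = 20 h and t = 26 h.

Between t = 20 h and t = 26 h the flow falls from 19 to 18 cfs over 3×2 h = 6 h.
Per-interval ratio K = (18/19)^(1/3) = 0.9821; K_d = K^(24/2) = 0.806.

K_d ≈ 0.806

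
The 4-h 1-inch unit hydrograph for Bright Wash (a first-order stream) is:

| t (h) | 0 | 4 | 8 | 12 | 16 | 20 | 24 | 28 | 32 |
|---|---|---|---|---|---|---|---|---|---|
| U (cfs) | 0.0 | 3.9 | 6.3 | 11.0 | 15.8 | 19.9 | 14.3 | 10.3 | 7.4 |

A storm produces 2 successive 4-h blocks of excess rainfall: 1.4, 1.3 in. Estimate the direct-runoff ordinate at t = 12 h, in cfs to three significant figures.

Q ≈ 23.6 cfs

By discrete convolution, Q_j = Σ (P_i / 1 in) · U_{j−i}.
At t = 12 h (j=3): Q = (1.4/1)·11.0 + (1.3/1)·6.3 = 23.6 cfs.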